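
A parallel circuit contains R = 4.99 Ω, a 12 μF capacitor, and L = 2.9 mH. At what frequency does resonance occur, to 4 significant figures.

853.2 Hz

ω₀ = 1/√(LC) = 1/√(0.0029 × 1.2e-05) = 5361 rad/s
f₀ = ω₀/(2π) = 853.2 Hz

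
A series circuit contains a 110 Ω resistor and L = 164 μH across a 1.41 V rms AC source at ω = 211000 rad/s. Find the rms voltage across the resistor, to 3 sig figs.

1.35 V

X_L = ωL = 34.6 Ω
Z = 110 + j34.6 Ω
|Z| = √(110² + 34.6²) = 115 Ω
I = V/|Z| = 12.2 mA
V_R = I·|Z_R| = 0.0122 × 110 = 1.35 V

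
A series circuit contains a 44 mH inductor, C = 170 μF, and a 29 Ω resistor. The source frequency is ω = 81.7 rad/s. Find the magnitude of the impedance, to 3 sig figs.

74.3 Ω

X_L = ωL = 3.59 Ω
X_C = 1/(ωC) = 72.0 Ω
Net reactance X = X_L − X_C = -68.4 Ω
Z = 29.0 − j68.4 Ω
|Z| = √(29.0² + 68.4²) = 74.3 Ω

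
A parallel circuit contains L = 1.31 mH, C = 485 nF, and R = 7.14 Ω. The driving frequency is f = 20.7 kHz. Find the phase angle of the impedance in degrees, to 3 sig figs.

-22.2°

ω = 2πf = 130100 rad/s
X_L = ωL = 170 Ω
X_C = 1/(ωC) = 15.9 Ω
Parallel: admittances add. Y = 1/R + 1/(jωL) + jωC
Y = (0.140 + j0.0572) S
|Y| = 0.151 S → |Z| = 1/|Y| = 6.61 Ω, ∠Z = −∠Y = -22.2°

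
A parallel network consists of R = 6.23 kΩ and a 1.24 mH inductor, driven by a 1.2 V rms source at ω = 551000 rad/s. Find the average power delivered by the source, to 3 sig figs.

X_L = ωL = 683 Ω
Parallel: admittances add. Y = 1/R + 1/(jωL)
Y = (0.000161 − j0.00146) S
|Y| = 0.00147 S → |Z| = 1/|Y| = 679 Ω, ∠Z = −∠Y = 83.7°
I = V/|Z| = 1.77 mA
P = VI cos φ = 1.2 × 0.00177 × cos(83.7°) = 231 μW

231 μW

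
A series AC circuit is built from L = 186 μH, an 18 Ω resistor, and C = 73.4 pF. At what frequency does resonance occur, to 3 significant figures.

1.36 MHz

ω₀ = 1/√(LC) = 1/√(0.000186 × 7.34e-11) = 8.558e+06 rad/s
f₀ = ω₀/(2π) = 1.36 MHz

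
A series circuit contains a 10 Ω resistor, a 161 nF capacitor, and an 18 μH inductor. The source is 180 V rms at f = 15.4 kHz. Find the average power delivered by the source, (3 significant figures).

81.0 W

ω = 2πf = 96760 rad/s
X_L = ωL = 1.74 Ω
X_C = 1/(ωC) = 64.2 Ω
Net reactance X = X_L − X_C = -62.4 Ω
Z = 10.0 − j62.4 Ω
|Z| = √(10.0² + 62.4²) = 63.2 Ω
∠Z = arctan(-62.4/10.0) = -80.9°
I = V/|Z| = 2.85 A
P = VI cos φ = 180 × 2.85 × cos(-80.9°) = 81.0 W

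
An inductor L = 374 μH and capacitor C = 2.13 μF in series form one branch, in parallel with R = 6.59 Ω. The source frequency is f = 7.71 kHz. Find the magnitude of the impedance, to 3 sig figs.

5.19 Ω

ω = 2πf = 48440 rad/s
X_L = ωL = 18.1 Ω
X_C = 1/(ωC) = 9.69 Ω
Branch 1: Z₁ = R = 6.59 Ω
Branch 2 (series LC): Z₂ = j(X_L − X_C) = j8.43 Ω
Parallel: Z = Z₁Z₂/(Z₁+Z₂), |Z| = 5.19 Ω, ∠Z = 38.0°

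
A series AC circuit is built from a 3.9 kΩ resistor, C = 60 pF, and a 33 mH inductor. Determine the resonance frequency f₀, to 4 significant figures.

ω₀ = 1/√(LC) = 1/√(0.033 × 6e-11) = 710700 rad/s
f₀ = ω₀/(2π) = 113.1 kHz

113.1 kHz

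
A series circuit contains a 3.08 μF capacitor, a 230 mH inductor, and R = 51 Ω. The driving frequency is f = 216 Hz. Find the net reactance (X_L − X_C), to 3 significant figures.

72.9 Ω

ω = 2πf = 1357 rad/s
X_L = ωL = 312 Ω
X_C = 1/(ωC) = 239 Ω
X = 312 − 239 = 72.9 Ω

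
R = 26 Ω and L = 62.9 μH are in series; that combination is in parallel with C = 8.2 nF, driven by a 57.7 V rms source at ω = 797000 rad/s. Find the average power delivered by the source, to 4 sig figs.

X_L = ωL = 50.13 Ω
X_C = 1/(ωC) = 153.0 Ω
Branch 1 (R+jX_L): Z₁ = 26.00 + j50.13 Ω, |Z₁| = 56.47 Ω
Branch 2 (−jX_C): Z₂ = −j153.0 Ω
Parallel: Z = Z₁Z₂/(Z₁+Z₂), |Z| = 81.43 Ω, ∠Z = 48.40°
I = V/|Z| = 708.6 mA
P = VI cos φ = 57.7 × 0.7086 × cos(48.40°) = 27.14 W

27.14 W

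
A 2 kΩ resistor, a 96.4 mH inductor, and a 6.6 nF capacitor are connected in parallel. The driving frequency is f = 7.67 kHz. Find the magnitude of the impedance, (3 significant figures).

ω = 2πf = 48190 rad/s
X_L = ωL = 4650 Ω
X_C = 1/(ωC) = 3140 Ω
Parallel: admittances add. Y = 1/R + 1/(jωL) + jωC
Y = (0.000500 + j0.000103) S
|Y| = 0.000510 S → |Z| = 1/|Y| = 1960 Ω, ∠Z = −∠Y = -11.6°

1960 Ω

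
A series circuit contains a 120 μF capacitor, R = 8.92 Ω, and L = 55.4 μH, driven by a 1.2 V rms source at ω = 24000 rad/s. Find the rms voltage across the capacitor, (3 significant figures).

X_L = ωL = 1.33 Ω
X_C = 1/(ωC) = 0.347 Ω
Net reactance X = X_L − X_C = 0.982 Ω
Z = 8.92 + j0.982 Ω
|Z| = √(8.92² + 0.982²) = 8.97 Ω
I = V/|Z| = 134 mA
V_C = I·|Z_C| = 0.134 × 0.347 = 0.0464 V

0.0464 V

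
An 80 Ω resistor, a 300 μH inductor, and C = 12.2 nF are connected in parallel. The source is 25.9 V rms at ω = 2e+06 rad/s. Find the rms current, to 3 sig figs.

X_L = ωL = 600 Ω
X_C = 1/(ωC) = 41.0 Ω
Parallel: admittances add. Y = 1/R + 1/(jωL) + jωC
Y = (0.0125 + j0.0227) S
|Y| = 0.0259 S → |Z| = 1/|Y| = 38.5 Ω, ∠Z = −∠Y = -61.2°
I = V/|Z| = 25.9/38.5 = 672 mA

672 mA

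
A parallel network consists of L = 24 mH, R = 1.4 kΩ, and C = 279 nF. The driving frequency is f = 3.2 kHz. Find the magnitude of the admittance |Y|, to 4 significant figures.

3.609 mS

ω = 2πf = 20110 rad/s
X_L = ωL = 482.5 Ω
X_C = 1/(ωC) = 178.3 Ω
Parallel: admittances add. Y = 1/R + 1/(jωL) + jωC
Y = (0.0007143 + j0.003537) S
|Y| = 0.003609 S → |Z| = 1/|Y| = 277.1 Ω, ∠Z = −∠Y = -78.58°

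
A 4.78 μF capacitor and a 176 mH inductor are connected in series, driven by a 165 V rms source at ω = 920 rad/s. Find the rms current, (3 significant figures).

2.52 A

X_L = ωL = 162 Ω
X_C = 1/(ωC) = 227 Ω
Net reactance X = X_L − X_C = -65.5 Ω
Z = − j65.5 Ω
|Z| = √(0² + 65.5²) = 65.5 Ω
I = V/|Z| = 165/65.5 = 2.52 A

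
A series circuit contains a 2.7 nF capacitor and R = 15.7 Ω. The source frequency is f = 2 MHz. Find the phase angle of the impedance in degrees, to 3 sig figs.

ω = 2πf = 1.257e+07 rad/s
X_C = 1/(ωC) = 29.5 Ω
Z = 15.7 − j29.5 Ω
|Z| = √(15.7² + 29.5²) = 33.4 Ω
∠Z = arctan(-29.5/15.7) = -62.0°

-62.0°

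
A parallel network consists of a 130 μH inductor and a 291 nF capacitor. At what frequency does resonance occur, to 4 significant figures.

25.88 kHz

ω₀ = 1/√(LC) = 1/√(0.00013 × 2.91e-07) = 162600 rad/s
f₀ = ω₀/(2π) = 25.88 kHz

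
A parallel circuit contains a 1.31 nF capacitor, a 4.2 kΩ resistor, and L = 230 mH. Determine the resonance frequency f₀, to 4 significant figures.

ω₀ = 1/√(LC) = 1/√(0.23 × 1.31e-09) = 57610 rad/s
f₀ = ω₀/(2π) = 9.169 kHz

9.169 kHz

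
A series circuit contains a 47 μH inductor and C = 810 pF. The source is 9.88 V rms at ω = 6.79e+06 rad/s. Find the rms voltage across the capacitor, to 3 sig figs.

X_L = ωL = 319 Ω
X_C = 1/(ωC) = 182 Ω
Net reactance X = X_L − X_C = 137 Ω
Z = j137 Ω
|Z| = √(0² + 137²) = 137 Ω
I = V/|Z| = 72.0 mA
V_C = I·|Z_C| = 0.0720 × 182 = 13.1 V

13.1 V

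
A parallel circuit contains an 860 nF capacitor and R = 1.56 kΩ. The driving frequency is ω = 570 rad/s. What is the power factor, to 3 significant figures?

X_C = 1/(ωC) = 2040 Ω
Parallel: admittances add. Y = 1/R + jωC
Y = (0.000641 + j0.000490) S
|Y| = 0.000807 S → |Z| = 1/|Y| = 1240 Ω, ∠Z = −∠Y = -37.4°
cos φ = cos(-37.4°) = 0.794

0.794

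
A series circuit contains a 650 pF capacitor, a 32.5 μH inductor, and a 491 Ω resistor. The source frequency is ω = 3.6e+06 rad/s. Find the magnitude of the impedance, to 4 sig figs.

X_L = ωL = 117.0 Ω
X_C = 1/(ωC) = 427.4 Ω
Net reactance X = X_L − X_C = -310.4 Ω
Z = 491.0 − j310.4 Ω
|Z| = √(491.0² + 310.4²) = 580.9 Ω

580.9 Ω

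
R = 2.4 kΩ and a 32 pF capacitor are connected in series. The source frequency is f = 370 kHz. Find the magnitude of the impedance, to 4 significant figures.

ω = 2πf = 2.325e+06 rad/s
X_C = 1/(ωC) = 13440 Ω
Z = 2400 − j13440 Ω
|Z| = √(2400² + 13440²) = 13650 Ω

13650 Ω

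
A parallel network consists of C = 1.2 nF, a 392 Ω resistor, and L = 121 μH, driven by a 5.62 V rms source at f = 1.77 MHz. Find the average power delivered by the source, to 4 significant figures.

ω = 2πf = 1.112e+07 rad/s
X_L = ωL = 1346 Ω
X_C = 1/(ωC) = 74.93 Ω
Parallel: admittances add. Y = 1/R + 1/(jωL) + jωC
Y = (0.002551 + j0.01260) S
|Y| = 0.01286 S → |Z| = 1/|Y| = 77.77 Ω, ∠Z = −∠Y = -78.56°
I = V/|Z| = 72.26 mA
P = VI cos φ = 5.62 × 0.07226 × cos(-78.56°) = 80.57 mW

80.57 mW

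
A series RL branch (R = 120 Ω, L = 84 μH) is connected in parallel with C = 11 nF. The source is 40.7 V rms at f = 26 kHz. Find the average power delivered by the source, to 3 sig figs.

13.6 W

ω = 2πf = 163400 rad/s
X_L = ωL = 13.7 Ω
X_C = 1/(ωC) = 556 Ω
Branch 1 (R+jX_L): Z₁ = 120 + j13.7 Ω, |Z₁| = 121 Ω
Branch 2 (−jX_C): Z₂ = −j556 Ω
Parallel: Z = Z₁Z₂/(Z₁+Z₂), |Z| = 121 Ω, ∠Z = -5.94°
I = V/|Z| = 337 mA
P = VI cos φ = 40.7 × 0.337 × cos(-5.94°) = 13.6 W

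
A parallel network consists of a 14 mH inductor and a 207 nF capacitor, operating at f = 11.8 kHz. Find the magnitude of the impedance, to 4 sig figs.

ω = 2πf = 74140 rad/s
X_L = ωL = 1038 Ω
X_C = 1/(ωC) = 65.16 Ω
Parallel: admittances add. Y = 1/(jωL) + jωC
Y = (0 + j0.01438) S
|Y| = 0.01438 S → |Z| = 1/|Y| = 69.52 Ω, ∠Z = −∠Y = -90.00°

69.52 Ω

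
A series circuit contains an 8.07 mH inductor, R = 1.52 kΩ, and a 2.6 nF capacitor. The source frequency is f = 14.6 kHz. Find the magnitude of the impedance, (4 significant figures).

3772 Ω

ω = 2πf = 91730 rad/s
X_L = ωL = 740.3 Ω
X_C = 1/(ωC) = 4193 Ω
Net reactance X = X_L − X_C = -3452 Ω
Z = 1520 − j3452 Ω
|Z| = √(1520² + 3452²) = 3772 Ω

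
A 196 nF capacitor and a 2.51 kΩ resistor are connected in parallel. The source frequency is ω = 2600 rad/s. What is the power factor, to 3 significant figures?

0.616

X_C = 1/(ωC) = 1960 Ω
Parallel: admittances add. Y = 1/R + jωC
Y = (0.000398 + j0.000510) S
|Y| = 0.000647 S → |Z| = 1/|Y| = 1550 Ω, ∠Z = −∠Y = -52.0°
cos φ = cos(-52.0°) = 0.616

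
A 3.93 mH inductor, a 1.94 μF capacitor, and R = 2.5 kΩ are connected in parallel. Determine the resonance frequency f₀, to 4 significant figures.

ω₀ = 1/√(LC) = 1/√(0.00393 × 1.94e-06) = 11450 rad/s
f₀ = ω₀/(2π) = 1.823 kHz

1.823 kHz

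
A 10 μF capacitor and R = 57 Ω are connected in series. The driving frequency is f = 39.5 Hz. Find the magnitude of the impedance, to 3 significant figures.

407 Ω

ω = 2πf = 248.2 rad/s
X_C = 1/(ωC) = 403 Ω
Z = 57.0 − j403 Ω
|Z| = √(57.0² + 403²) = 407 Ω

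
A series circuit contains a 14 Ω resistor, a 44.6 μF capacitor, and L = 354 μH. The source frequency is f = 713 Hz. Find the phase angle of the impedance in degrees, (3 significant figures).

ω = 2πf = 4480 rad/s
X_L = ωL = 1.59 Ω
X_C = 1/(ωC) = 5.00 Ω
Net reactance X = X_L − X_C = -3.42 Ω
Z = 14.0 − j3.42 Ω
|Z| = √(14.0² + 3.42²) = 14.4 Ω
∠Z = arctan(-3.42/14.0) = -13.7°

-13.7°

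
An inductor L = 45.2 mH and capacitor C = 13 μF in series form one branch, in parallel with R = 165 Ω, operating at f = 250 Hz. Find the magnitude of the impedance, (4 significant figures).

21.84 Ω

ω = 2πf = 1571 rad/s
X_L = ωL = 71.00 Ω
X_C = 1/(ωC) = 48.97 Ω
Branch 1: Z₁ = R = 165.0 Ω
Branch 2 (series LC): Z₂ = j(X_L − X_C) = j22.03 Ω
Parallel: Z = Z₁Z₂/(Z₁+Z₂), |Z| = 21.84 Ω, ∠Z = 82.40°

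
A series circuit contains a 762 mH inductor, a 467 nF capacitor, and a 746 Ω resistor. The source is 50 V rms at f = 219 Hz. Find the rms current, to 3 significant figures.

ω = 2πf = 1376 rad/s
X_L = ωL = 1050 Ω
X_C = 1/(ωC) = 1560 Ω
Net reactance X = X_L − X_C = -508 Ω
Z = 746 − j508 Ω
|Z| = √(746² + 508²) = 902 Ω
I = V/|Z| = 50/902 = 55.4 mA

55.4 mA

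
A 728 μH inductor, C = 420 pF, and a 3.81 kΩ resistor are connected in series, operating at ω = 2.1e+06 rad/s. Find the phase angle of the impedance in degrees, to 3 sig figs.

X_L = ωL = 1530 Ω
X_C = 1/(ωC) = 1130 Ω
Net reactance X = X_L − X_C = 395 Ω
Z = 3810 + j395 Ω
|Z| = √(3810² + 395²) = 3830 Ω
∠Z = arctan(395/3810) = 5.92°

5.92°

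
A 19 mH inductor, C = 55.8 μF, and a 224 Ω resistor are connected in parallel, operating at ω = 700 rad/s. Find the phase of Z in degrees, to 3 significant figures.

83.0°

X_L = ωL = 13.3 Ω
X_C = 1/(ωC) = 25.6 Ω
Parallel: admittances add. Y = 1/R + 1/(jωL) + jωC
Y = (0.00446 − j0.0361) S
|Y| = 0.0364 S → |Z| = 1/|Y| = 27.5 Ω, ∠Z = −∠Y = 83.0°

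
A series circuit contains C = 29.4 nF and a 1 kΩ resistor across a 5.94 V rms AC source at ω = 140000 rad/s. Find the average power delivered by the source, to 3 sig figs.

33.3 mW

X_C = 1/(ωC) = 243 Ω
Z = 1000 − j243 Ω
|Z| = √(1000² + 243²) = 1030 Ω
∠Z = arctan(-243/1000) = -13.7°
I = V/|Z| = 5.77 mA
P = VI cos φ = 5.94 × 0.00577 × cos(-13.7°) = 33.3 mW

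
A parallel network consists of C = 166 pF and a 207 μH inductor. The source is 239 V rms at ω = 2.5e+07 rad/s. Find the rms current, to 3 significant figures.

X_L = ωL = 5180 Ω
X_C = 1/(ωC) = 241 Ω
Parallel: admittances add. Y = 1/(jωL) + jωC
Y = (0 + j0.00396) S
|Y| = 0.00396 S → |Z| = 1/|Y| = 253 Ω, ∠Z = −∠Y = -90.0°
I = V/|Z| = 239/253 = 946 mA

946 mA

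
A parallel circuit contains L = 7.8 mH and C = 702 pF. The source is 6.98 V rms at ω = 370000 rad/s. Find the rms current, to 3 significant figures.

606 μA

X_L = ωL = 2890 Ω
X_C = 1/(ωC) = 3850 Ω
Parallel: admittances add. Y = 1/(jωL) + jωC
Y = (0 − j8.68e-05) S
|Y| = 8.68e-05 S → |Z| = 1/|Y| = 11500 Ω, ∠Z = −∠Y = 90.0°
I = V/|Z| = 6.98/11500 = 606 μA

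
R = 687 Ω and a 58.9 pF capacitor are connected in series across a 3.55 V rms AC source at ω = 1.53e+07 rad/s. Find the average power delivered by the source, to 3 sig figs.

5.08 mW

X_C = 1/(ωC) = 1110 Ω
Z = 687 − j1110 Ω
|Z| = √(687² + 1110²) = 1310 Ω
∠Z = arctan(-1110/687) = -58.2°
I = V/|Z| = 2.72 mA
P = VI cos φ = 3.55 × 0.00272 × cos(-58.2°) = 5.08 mW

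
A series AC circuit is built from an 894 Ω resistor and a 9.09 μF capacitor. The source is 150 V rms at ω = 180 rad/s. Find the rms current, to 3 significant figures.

X_C = 1/(ωC) = 611 Ω
Z = 894 − j611 Ω
|Z| = √(894² + 611²) = 1080 Ω
I = V/|Z| = 150/1080 = 139 mA

139 mA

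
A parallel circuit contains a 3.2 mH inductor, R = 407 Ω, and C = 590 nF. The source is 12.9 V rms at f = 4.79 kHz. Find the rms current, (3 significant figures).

100 mA

ω = 2πf = 30100 rad/s
X_L = ωL = 96.3 Ω
X_C = 1/(ωC) = 56.3 Ω
Parallel: admittances add. Y = 1/R + 1/(jωL) + jωC
Y = (0.00246 + j0.00737) S
|Y| = 0.00777 S → |Z| = 1/|Y| = 129 Ω, ∠Z = −∠Y = -71.6°
I = V/|Z| = 12.9/129 = 100 mA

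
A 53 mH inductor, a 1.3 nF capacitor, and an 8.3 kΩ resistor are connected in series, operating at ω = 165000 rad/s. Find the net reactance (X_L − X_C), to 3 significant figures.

X_L = ωL = 8740 Ω
X_C = 1/(ωC) = 4660 Ω
X = 8740 − 4660 = 4080 Ω

4080 Ω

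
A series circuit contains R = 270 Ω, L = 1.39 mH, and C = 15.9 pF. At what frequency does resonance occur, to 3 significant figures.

1.07 MHz

ω₀ = 1/√(LC) = 1/√(0.00139 × 1.59e-11) = 6.727e+06 rad/s
f₀ = ω₀/(2π) = 1.07 MHz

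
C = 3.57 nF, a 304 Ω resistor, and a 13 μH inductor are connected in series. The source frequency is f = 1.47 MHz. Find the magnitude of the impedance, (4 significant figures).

ω = 2πf = 9.236e+06 rad/s
X_L = ωL = 120.1 Ω
X_C = 1/(ωC) = 30.33 Ω
Net reactance X = X_L − X_C = 89.74 Ω
Z = 304.0 + j89.74 Ω
|Z| = √(304.0² + 89.74²) = 317.0 Ω

317.0 Ω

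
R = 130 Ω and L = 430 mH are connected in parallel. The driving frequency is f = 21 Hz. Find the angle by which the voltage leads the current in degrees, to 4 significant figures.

66.42°

ω = 2πf = 131.9 rad/s
X_L = ωL = 56.74 Ω
Parallel: admittances add. Y = 1/R + 1/(jωL)
Y = (0.007692 − j0.01763) S
|Y| = 0.01923 S → |Z| = 1/|Y| = 52.00 Ω, ∠Z = −∠Y = 66.42°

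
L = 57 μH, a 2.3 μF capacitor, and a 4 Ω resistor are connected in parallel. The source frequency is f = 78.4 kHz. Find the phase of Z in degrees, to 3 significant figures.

ω = 2πf = 492600 rad/s
X_L = ωL = 28.1 Ω
X_C = 1/(ωC) = 0.883 Ω
Parallel: admittances add. Y = 1/R + 1/(jωL) + jωC
Y = (0.250 + j1.10) S
|Y| = 1.13 S → |Z| = 1/|Y| = 0.889 Ω, ∠Z = −∠Y = -77.2°

-77.2°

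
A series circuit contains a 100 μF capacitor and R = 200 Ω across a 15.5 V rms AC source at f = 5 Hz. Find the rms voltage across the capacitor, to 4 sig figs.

ω = 2πf = 31.42 rad/s
X_C = 1/(ωC) = 318.3 Ω
Z = 200.0 − j318.3 Ω
|Z| = √(200.0² + 318.3²) = 375.9 Ω
I = V/|Z| = 41.23 mA
V_C = I·|Z_C| = 0.04123 × 318.3 = 13.12 V

13.12 V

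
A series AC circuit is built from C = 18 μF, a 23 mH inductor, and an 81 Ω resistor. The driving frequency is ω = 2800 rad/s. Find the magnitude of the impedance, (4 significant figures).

X_L = ωL = 64.40 Ω
X_C = 1/(ωC) = 19.84 Ω
Net reactance X = X_L − X_C = 44.56 Ω
Z = 81.00 + j44.56 Ω
|Z| = √(81.00² + 44.56²) = 92.45 Ω

92.45 Ω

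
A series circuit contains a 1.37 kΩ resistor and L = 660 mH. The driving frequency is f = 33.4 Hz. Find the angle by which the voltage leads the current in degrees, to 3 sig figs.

5.77°

ω = 2πf = 209.9 rad/s
X_L = ωL = 139 Ω
Z = 1370 + j139 Ω
|Z| = √(1370² + 139²) = 1380 Ω
∠Z = arctan(139/1370) = 5.77°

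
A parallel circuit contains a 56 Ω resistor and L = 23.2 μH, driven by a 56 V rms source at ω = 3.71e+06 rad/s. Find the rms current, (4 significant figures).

X_L = ωL = 86.07 Ω
Parallel: admittances add. Y = 1/R + 1/(jωL)
Y = (0.01786 − j0.01162) S
|Y| = 0.02130 S → |Z| = 1/|Y| = 46.94 Ω, ∠Z = −∠Y = 33.05°
I = V/|Z| = 56/46.94 = 1.193 A

1.193 A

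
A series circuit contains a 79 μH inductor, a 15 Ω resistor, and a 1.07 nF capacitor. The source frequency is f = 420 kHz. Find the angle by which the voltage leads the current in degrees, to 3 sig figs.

ω = 2πf = 2.639e+06 rad/s
X_L = ωL = 208 Ω
X_C = 1/(ωC) = 354 Ω
Net reactance X = X_L − X_C = -146 Ω
Z = 15.0 − j146 Ω
|Z| = √(15.0² + 146²) = 146 Ω
∠Z = arctan(-146/15.0) = -84.1°

-84.1°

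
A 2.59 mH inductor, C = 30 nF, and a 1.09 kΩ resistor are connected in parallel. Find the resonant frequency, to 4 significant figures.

18.06 kHz

ω₀ = 1/√(LC) = 1/√(0.00259 × 3e-08) = 113400 rad/s
f₀ = ω₀/(2π) = 18.06 kHz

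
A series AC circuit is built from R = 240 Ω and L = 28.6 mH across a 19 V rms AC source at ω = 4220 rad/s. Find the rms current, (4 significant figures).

X_L = ωL = 120.7 Ω
Z = 240.0 + j120.7 Ω
|Z| = √(240.0² + 120.7²) = 268.6 Ω
I = V/|Z| = 19/268.6 = 70.73 mA

70.73 mA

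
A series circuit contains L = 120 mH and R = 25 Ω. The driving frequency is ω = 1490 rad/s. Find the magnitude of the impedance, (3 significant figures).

181 Ω

X_L = ωL = 179 Ω
Z = 25.0 + j179 Ω
|Z| = √(25.0² + 179²) = 181 Ω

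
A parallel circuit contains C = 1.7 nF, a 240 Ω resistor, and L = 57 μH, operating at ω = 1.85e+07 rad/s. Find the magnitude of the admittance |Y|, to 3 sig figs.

30.8 mS

X_L = ωL = 1050 Ω
X_C = 1/(ωC) = 31.8 Ω
Parallel: admittances add. Y = 1/R + 1/(jωL) + jωC
Y = (0.00417 + j0.0305) S
|Y| = 0.0308 S → |Z| = 1/|Y| = 32.5 Ω, ∠Z = −∠Y = -82.2°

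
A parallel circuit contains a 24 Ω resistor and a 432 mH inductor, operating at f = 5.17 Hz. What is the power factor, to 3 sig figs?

0.505

ω = 2πf = 32.48 rad/s
X_L = ωL = 14.0 Ω
Parallel: admittances add. Y = 1/R + 1/(jωL)
Y = (0.0417 − j0.0713) S
|Y| = 0.0825 S → |Z| = 1/|Y| = 12.1 Ω, ∠Z = −∠Y = 59.7°
cos φ = cos(59.7°) = 0.505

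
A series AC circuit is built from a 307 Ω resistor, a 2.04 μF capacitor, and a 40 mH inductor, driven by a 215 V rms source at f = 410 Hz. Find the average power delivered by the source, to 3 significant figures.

139 W

ω = 2πf = 2576 rad/s
X_L = ωL = 103 Ω
X_C = 1/(ωC) = 190 Ω
Net reactance X = X_L − X_C = -87.2 Ω
Z = 307 − j87.2 Ω
|Z| = √(307² + 87.2²) = 319 Ω
∠Z = arctan(-87.2/307) = -15.9°
I = V/|Z| = 674 mA
P = VI cos φ = 215 × 0.674 × cos(-15.9°) = 139 W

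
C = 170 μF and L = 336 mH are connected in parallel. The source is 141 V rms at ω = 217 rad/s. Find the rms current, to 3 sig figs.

3.27 A

X_L = ωL = 72.9 Ω
X_C = 1/(ωC) = 27.1 Ω
Parallel: admittances add. Y = 1/(jωL) + jωC
Y = (0 + j0.0232) S
|Y| = 0.0232 S → |Z| = 1/|Y| = 43.2 Ω, ∠Z = −∠Y = -90.0°
I = V/|Z| = 141/43.2 = 3.27 A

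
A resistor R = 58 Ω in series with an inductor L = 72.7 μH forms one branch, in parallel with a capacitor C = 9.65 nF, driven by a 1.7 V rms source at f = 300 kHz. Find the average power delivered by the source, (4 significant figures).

7.570 mW

ω = 2πf = 1.885e+06 rad/s
X_L = ωL = 137.0 Ω
X_C = 1/(ωC) = 54.98 Ω
Branch 1 (R+jX_L): Z₁ = 58.00 + j137.0 Ω, |Z₁| = 148.8 Ω
Branch 2 (−jX_C): Z₂ = −j54.98 Ω
Parallel: Z = Z₁Z₂/(Z₁+Z₂), |Z| = 81.41 Ω, ∠Z = -77.69°
I = V/|Z| = 20.88 mA
P = VI cos φ = 1.7 × 0.02088 × cos(-77.69°) = 7.570 mW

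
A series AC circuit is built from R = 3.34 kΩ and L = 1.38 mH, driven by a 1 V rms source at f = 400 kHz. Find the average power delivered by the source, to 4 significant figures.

144.1 μW

ω = 2πf = 2.513e+06 rad/s
X_L = ωL = 3468 Ω
Z = 3340 + j3468 Ω
|Z| = √(3340² + 3468²) = 4815 Ω
∠Z = arctan(3468/3340) = 46.08°
I = V/|Z| = 207.7 μA
P = VI cos φ = 1 × 0.0002077 × cos(46.08°) = 144.1 μW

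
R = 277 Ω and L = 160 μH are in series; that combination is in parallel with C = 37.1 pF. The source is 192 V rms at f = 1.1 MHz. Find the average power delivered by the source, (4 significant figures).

7.857 W

ω = 2πf = 6.912e+06 rad/s
X_L = ωL = 1106 Ω
X_C = 1/(ωC) = 3900 Ω
Branch 1 (R+jX_L): Z₁ = 277.0 + j1106 Ω, |Z₁| = 1140 Ω
Branch 2 (−jX_C): Z₂ = −j3900 Ω
Parallel: Z = Z₁Z₂/(Z₁+Z₂), |Z| = 1583 Ω, ∠Z = 70.28°
I = V/|Z| = 121.3 mA
P = VI cos φ = 192 × 0.1213 × cos(70.28°) = 7.857 W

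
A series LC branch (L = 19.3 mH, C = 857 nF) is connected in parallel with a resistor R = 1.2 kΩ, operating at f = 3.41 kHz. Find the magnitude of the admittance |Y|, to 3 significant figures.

2.91 mS

ω = 2πf = 21430 rad/s
X_L = ωL = 414 Ω
X_C = 1/(ωC) = 54.5 Ω
Branch 1: Z₁ = R = 1200 Ω
Branch 2 (series LC): Z₂ = j(X_L − X_C) = j359 Ω
Parallel: Z = Z₁Z₂/(Z₁+Z₂), |Z| = 344 Ω, ∠Z = 73.3°
|Y| = 1/|Z| = 2.91 mS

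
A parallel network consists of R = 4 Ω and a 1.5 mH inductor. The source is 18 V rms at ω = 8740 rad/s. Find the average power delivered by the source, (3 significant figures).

X_L = ωL = 13.1 Ω
Parallel: admittances add. Y = 1/R + 1/(jωL)
Y = (0.250 − j0.0763) S
|Y| = 0.261 S → |Z| = 1/|Y| = 3.83 Ω, ∠Z = −∠Y = 17.0°
I = V/|Z| = 4.70 A
P = VI cos φ = 18 × 4.70 × cos(17.0°) = 81.0 W

81.0 W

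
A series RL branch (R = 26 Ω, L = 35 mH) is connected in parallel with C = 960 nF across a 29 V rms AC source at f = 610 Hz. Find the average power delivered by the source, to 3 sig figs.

ω = 2πf = 3833 rad/s
X_L = ωL = 134 Ω
X_C = 1/(ωC) = 272 Ω
Branch 1 (R+jX_L): Z₁ = 26.0 + j134 Ω, |Z₁| = 137 Ω
Branch 2 (−jX_C): Z₂ = −j272 Ω
Parallel: Z = Z₁Z₂/(Z₁+Z₂), |Z| = 265 Ω, ∠Z = 68.3°
I = V/|Z| = 109 mA
P = VI cos φ = 29 × 0.109 × cos(68.3°) = 1.17 W

1.17 W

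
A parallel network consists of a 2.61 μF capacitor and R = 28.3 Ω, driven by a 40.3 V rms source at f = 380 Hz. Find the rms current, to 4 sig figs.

1.446 A

ω = 2πf = 2388 rad/s
X_C = 1/(ωC) = 160.5 Ω
Parallel: admittances add. Y = 1/R + jωC
Y = (0.03534 + j0.006232) S
|Y| = 0.03588 S → |Z| = 1/|Y| = 27.87 Ω, ∠Z = −∠Y = -10.00°
I = V/|Z| = 40.3/27.87 = 1.446 A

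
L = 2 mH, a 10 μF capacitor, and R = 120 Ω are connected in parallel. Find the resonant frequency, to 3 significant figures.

1.13 kHz

ω₀ = 1/√(LC) = 1/√(0.002 × 1e-05) = 7071 rad/s
f₀ = ω₀/(2π) = 1.13 kHz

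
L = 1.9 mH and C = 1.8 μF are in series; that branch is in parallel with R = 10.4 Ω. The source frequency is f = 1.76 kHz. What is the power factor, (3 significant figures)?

ω = 2πf = 11060 rad/s
X_L = ωL = 21.0 Ω
X_C = 1/(ωC) = 50.2 Ω
Branch 1: Z₁ = R = 10.4 Ω
Branch 2 (series LC): Z₂ = j(X_L − X_C) = −j29.2 Ω
Parallel: Z = Z₁Z₂/(Z₁+Z₂), |Z| = 9.80 Ω, ∠Z = -19.6°
cos φ = cos(-19.6°) = 0.942

0.942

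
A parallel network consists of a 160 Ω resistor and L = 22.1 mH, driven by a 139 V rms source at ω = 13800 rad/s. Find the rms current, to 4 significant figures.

X_L = ωL = 305.0 Ω
Parallel: admittances add. Y = 1/R + 1/(jωL)
Y = (0.006250 − j0.003279) S
|Y| = 0.007058 S → |Z| = 1/|Y| = 141.7 Ω, ∠Z = −∠Y = 27.68°
I = V/|Z| = 139/141.7 = 981.0 mA

981.0 mA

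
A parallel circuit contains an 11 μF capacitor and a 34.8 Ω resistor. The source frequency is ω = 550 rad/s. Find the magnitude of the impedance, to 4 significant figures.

34.05 Ω

X_C = 1/(ωC) = 165.3 Ω
Parallel: admittances add. Y = 1/R + jωC
Y = (0.02874 + j0.006050) S
|Y| = 0.02937 S → |Z| = 1/|Y| = 34.05 Ω, ∠Z = −∠Y = -11.89°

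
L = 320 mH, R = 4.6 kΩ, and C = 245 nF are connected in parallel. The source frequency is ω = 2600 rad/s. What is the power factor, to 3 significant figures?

0.359

X_L = ωL = 832 Ω
X_C = 1/(ωC) = 1570 Ω
Parallel: admittances add. Y = 1/R + 1/(jωL) + jωC
Y = (0.000217 − j0.000565) S
|Y| = 0.000605 S → |Z| = 1/|Y| = 1650 Ω, ∠Z = −∠Y = 69.0°
cos φ = cos(69.0°) = 0.359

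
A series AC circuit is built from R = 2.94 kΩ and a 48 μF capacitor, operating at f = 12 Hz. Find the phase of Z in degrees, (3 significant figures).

ω = 2πf = 75.40 rad/s
X_C = 1/(ωC) = 276 Ω
Z = 2940 − j276 Ω
|Z| = √(2940² + 276²) = 2950 Ω
∠Z = arctan(-276/2940) = -5.37°

-5.37°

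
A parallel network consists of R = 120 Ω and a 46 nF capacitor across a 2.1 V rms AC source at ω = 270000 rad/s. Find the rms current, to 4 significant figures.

31.41 mA

X_C = 1/(ωC) = 80.52 Ω
Parallel: admittances add. Y = 1/R + jωC
Y = (0.008333 + j0.01242) S
|Y| = 0.01496 S → |Z| = 1/|Y| = 66.86 Ω, ∠Z = −∠Y = -56.14°
I = V/|Z| = 2.1/66.86 = 31.41 mA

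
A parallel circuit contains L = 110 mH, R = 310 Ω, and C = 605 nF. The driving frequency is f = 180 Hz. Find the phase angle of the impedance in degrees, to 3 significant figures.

ω = 2πf = 1131 rad/s
X_L = ωL = 124 Ω
X_C = 1/(ωC) = 1460 Ω
Parallel: admittances add. Y = 1/R + 1/(jωL) + jωC
Y = (0.00323 − j0.00735) S
|Y| = 0.00803 S → |Z| = 1/|Y| = 125 Ω, ∠Z = −∠Y = 66.3°

66.3°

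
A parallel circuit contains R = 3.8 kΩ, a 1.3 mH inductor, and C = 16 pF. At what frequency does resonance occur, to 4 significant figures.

ω₀ = 1/√(LC) = 1/√(0.0013 × 1.6e-11) = 6.934e+06 rad/s
f₀ = ω₀/(2π) = 1.104 MHz

1.104 MHz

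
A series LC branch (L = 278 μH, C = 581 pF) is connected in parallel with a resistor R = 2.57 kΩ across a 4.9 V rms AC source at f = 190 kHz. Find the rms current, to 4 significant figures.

4.809 mA

ω = 2πf = 1.194e+06 rad/s
X_L = ωL = 331.9 Ω
X_C = 1/(ωC) = 1442 Ω
Branch 1: Z₁ = R = 2570 Ω
Branch 2 (series LC): Z₂ = j(X_L − X_C) = −j1110 Ω
Parallel: Z = Z₁Z₂/(Z₁+Z₂), |Z| = 1019 Ω, ∠Z = -66.64°
I = V/|Z| = 4.9/1019 = 4.809 mA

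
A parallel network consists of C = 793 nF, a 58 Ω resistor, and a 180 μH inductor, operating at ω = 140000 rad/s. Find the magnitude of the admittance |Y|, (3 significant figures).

X_L = ωL = 25.2 Ω
X_C = 1/(ωC) = 9.01 Ω
Parallel: admittances add. Y = 1/R + 1/(jωL) + jωC
Y = (0.0172 + j0.0713) S
|Y| = 0.0734 S → |Z| = 1/|Y| = 13.6 Ω, ∠Z = −∠Y = -76.4°

73.4 mS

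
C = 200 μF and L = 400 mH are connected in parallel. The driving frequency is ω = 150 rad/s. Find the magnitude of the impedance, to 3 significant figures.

X_L = ωL = 60.0 Ω
X_C = 1/(ωC) = 33.3 Ω
Parallel: admittances add. Y = 1/(jωL) + jωC
Y = (0 + j0.0133) S
|Y| = 0.0133 S → |Z| = 1/|Y| = 75.0 Ω, ∠Z = −∠Y = -90.0°

75.0 Ω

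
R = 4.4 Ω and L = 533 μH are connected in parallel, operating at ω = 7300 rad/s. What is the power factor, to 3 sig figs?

0.662

X_L = ωL = 3.89 Ω
Parallel: admittances add. Y = 1/R + 1/(jωL)
Y = (0.227 − j0.257) S
|Y| = 0.343 S → |Z| = 1/|Y| = 2.91 Ω, ∠Z = −∠Y = 48.5°
cos φ = cos(48.5°) = 0.662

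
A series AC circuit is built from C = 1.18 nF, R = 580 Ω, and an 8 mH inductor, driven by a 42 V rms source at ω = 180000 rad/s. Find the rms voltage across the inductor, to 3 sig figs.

18.2 V

X_L = ωL = 1440 Ω
X_C = 1/(ωC) = 4710 Ω
Net reactance X = X_L − X_C = -3270 Ω
Z = 580 − j3270 Ω
|Z| = √(580² + 3270²) = 3320 Ω
I = V/|Z| = 12.7 mA
V_L = I·|Z_L| = 0.0127 × 1440 = 18.2 V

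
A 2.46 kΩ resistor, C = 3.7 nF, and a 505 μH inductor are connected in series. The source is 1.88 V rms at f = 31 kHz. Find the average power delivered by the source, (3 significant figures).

1.13 mW

ω = 2πf = 194800 rad/s
X_L = ωL = 98.4 Ω
X_C = 1/(ωC) = 1390 Ω
Net reactance X = X_L − X_C = -1290 Ω
Z = 2460 − j1290 Ω
|Z| = √(2460² + 1290²) = 2780 Ω
∠Z = arctan(-1290/2460) = -27.7°
I = V/|Z| = 677 μA
P = VI cos φ = 1.88 × 0.000677 × cos(-27.7°) = 1.13 mW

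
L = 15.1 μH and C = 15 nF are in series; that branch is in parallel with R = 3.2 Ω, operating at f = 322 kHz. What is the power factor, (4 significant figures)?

0.6002

ω = 2πf = 2.023e+06 rad/s
X_L = ωL = 30.55 Ω
X_C = 1/(ωC) = 32.95 Ω
Branch 1: Z₁ = R = 3.200 Ω
Branch 2 (series LC): Z₂ = j(X_L − X_C) = −j2.401 Ω
Parallel: Z = Z₁Z₂/(Z₁+Z₂), |Z| = 1.921 Ω, ∠Z = -53.12°
cos φ = cos(-53.12°) = 0.6002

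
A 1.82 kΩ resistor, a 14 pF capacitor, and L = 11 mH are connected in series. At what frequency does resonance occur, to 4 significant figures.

ω₀ = 1/√(LC) = 1/√(0.011 × 1.4e-11) = 2.548e+06 rad/s
f₀ = ω₀/(2π) = 405.6 kHz

405.6 kHz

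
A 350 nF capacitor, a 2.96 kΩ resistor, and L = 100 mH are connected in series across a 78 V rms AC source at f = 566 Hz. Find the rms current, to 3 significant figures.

ω = 2πf = 3556 rad/s
X_L = ωL = 356 Ω
X_C = 1/(ωC) = 803 Ω
Net reactance X = X_L − X_C = -448 Ω
Z = 2960 − j448 Ω
|Z| = √(2960² + 448²) = 2990 Ω
I = V/|Z| = 78/2990 = 26.1 mA

26.1 mA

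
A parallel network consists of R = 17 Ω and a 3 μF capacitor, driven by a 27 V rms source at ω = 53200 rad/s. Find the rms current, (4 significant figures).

4.593 A

X_C = 1/(ωC) = 6.266 Ω
Parallel: admittances add. Y = 1/R + jωC
Y = (0.05882 + j0.1596) S
|Y| = 0.1701 S → |Z| = 1/|Y| = 5.879 Ω, ∠Z = −∠Y = -69.77°
I = V/|Z| = 27/5.879 = 4.593 A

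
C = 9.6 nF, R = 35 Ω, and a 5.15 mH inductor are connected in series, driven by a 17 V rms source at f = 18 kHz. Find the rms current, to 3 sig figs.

49.9 mA

ω = 2πf = 113100 rad/s
X_L = ωL = 582 Ω
X_C = 1/(ωC) = 921 Ω
Net reactance X = X_L − X_C = -339 Ω
Z = 35.0 − j339 Ω
|Z| = √(35.0² + 339²) = 340 Ω
I = V/|Z| = 17/340 = 49.9 mA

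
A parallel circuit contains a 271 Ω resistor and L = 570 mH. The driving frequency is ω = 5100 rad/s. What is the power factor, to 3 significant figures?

X_L = ωL = 2910 Ω
Parallel: admittances add. Y = 1/R + 1/(jωL)
Y = (0.00369 − j0.000344) S
|Y| = 0.00371 S → |Z| = 1/|Y| = 270 Ω, ∠Z = −∠Y = 5.33°
cos φ = cos(5.33°) = 0.996

0.996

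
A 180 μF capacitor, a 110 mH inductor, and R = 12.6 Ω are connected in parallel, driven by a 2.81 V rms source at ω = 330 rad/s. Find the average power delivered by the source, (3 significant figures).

X_L = ωL = 36.3 Ω
X_C = 1/(ωC) = 16.8 Ω
Parallel: admittances add. Y = 1/R + 1/(jωL) + jωC
Y = (0.0794 + j0.0319) S
|Y| = 0.0855 S → |Z| = 1/|Y| = 11.7 Ω, ∠Z = −∠Y = -21.9°
I = V/|Z| = 240 mA
P = VI cos φ = 2.81 × 0.240 × cos(-21.9°) = 627 mW

627 mW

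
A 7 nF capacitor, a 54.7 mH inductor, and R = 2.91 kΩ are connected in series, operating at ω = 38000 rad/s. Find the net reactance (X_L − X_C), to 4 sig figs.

-1681 Ω

X_L = ωL = 2079 Ω
X_C = 1/(ωC) = 3759 Ω
X = 2079 − 3759 = -1681 Ω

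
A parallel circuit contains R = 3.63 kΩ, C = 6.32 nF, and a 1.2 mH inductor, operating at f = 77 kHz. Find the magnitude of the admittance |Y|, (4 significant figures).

ω = 2πf = 483800 rad/s
X_L = ωL = 580.6 Ω
X_C = 1/(ωC) = 327.0 Ω
Parallel: admittances add. Y = 1/R + 1/(jωL) + jωC
Y = (0.0002755 + j0.001335) S
|Y| = 0.001363 S → |Z| = 1/|Y| = 733.5 Ω, ∠Z = −∠Y = -78.34°

1.363 mS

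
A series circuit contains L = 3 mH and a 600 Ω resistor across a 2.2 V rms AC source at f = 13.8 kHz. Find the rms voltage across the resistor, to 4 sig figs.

ω = 2πf = 86710 rad/s
X_L = ωL = 260.1 Ω
Z = 600.0 + j260.1 Ω
|Z| = √(600.0² + 260.1²) = 654.0 Ω
I = V/|Z| = 3.364 mA
V_R = I·|Z_R| = 0.003364 × 600.0 = 2.018 V

2.018 V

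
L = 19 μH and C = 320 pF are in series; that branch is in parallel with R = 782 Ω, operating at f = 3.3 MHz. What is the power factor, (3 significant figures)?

ω = 2πf = 2.073e+07 rad/s
X_L = ωL = 394 Ω
X_C = 1/(ωC) = 151 Ω
Branch 1: Z₁ = R = 782 Ω
Branch 2 (series LC): Z₂ = j(X_L − X_C) = j243 Ω
Parallel: Z = Z₁Z₂/(Z₁+Z₂), |Z| = 232 Ω, ∠Z = 72.7°
cos φ = cos(72.7°) = 0.297

0.297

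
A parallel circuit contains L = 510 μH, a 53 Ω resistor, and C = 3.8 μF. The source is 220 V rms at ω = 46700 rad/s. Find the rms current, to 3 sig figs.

X_L = ωL = 23.8 Ω
X_C = 1/(ωC) = 5.64 Ω
Parallel: admittances add. Y = 1/R + 1/(jωL) + jωC
Y = (0.0189 + j0.135) S
|Y| = 0.137 S → |Z| = 1/|Y| = 7.31 Ω, ∠Z = −∠Y = -82.1°
I = V/|Z| = 220/7.31 = 30.1 A

30.1 A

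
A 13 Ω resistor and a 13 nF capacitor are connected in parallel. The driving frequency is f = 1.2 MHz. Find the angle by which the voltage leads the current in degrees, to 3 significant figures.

-51.9°

ω = 2πf = 7.54e+06 rad/s
X_C = 1/(ωC) = 10.2 Ω
Parallel: admittances add. Y = 1/R + jωC
Y = (0.0769 + j0.0980) S
|Y| = 0.125 S → |Z| = 1/|Y| = 8.03 Ω, ∠Z = −∠Y = -51.9°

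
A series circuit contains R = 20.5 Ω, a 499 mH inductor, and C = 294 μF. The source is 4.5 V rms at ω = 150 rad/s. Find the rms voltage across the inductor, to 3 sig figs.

X_L = ωL = 74.8 Ω
X_C = 1/(ωC) = 22.7 Ω
Net reactance X = X_L − X_C = 52.2 Ω
Z = 20.5 + j52.2 Ω
|Z| = √(20.5² + 52.2²) = 56.1 Ω
I = V/|Z| = 80.3 mA
V_L = I·|Z_L| = 0.0803 × 74.8 = 6.01 V

6.01 V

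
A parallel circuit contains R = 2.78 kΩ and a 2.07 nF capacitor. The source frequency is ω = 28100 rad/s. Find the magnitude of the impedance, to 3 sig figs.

2740 Ω

X_C = 1/(ωC) = 17200 Ω
Parallel: admittances add. Y = 1/R + jωC
Y = (0.000360 + j5.82e-05) S
|Y| = 0.000364 S → |Z| = 1/|Y| = 2740 Ω, ∠Z = −∠Y = -9.19°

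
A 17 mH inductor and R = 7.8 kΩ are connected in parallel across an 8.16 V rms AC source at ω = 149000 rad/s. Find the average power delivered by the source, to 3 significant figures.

8.54 mW

X_L = ωL = 2530 Ω
Parallel: admittances add. Y = 1/R + 1/(jωL)
Y = (0.000128 − j0.000395) S
|Y| = 0.000415 S → |Z| = 1/|Y| = 2410 Ω, ∠Z = −∠Y = 72.0°
I = V/|Z| = 3.39 mA
P = VI cos φ = 8.16 × 0.00339 × cos(72.0°) = 8.54 mW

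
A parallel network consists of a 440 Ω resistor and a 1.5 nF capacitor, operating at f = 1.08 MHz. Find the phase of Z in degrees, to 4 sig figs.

-77.41°

ω = 2πf = 6.786e+06 rad/s
X_C = 1/(ωC) = 98.24 Ω
Parallel: admittances add. Y = 1/R + jωC
Y = (0.002273 + j0.01018) S
|Y| = 0.01043 S → |Z| = 1/|Y| = 95.88 Ω, ∠Z = −∠Y = -77.41°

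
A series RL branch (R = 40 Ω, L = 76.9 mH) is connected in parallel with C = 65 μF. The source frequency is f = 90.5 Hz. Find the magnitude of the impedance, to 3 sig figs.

ω = 2πf = 568.6 rad/s
X_L = ωL = 43.7 Ω
X_C = 1/(ωC) = 27.1 Ω
Branch 1 (R+jX_L): Z₁ = 40.0 + j43.7 Ω, |Z₁| = 59.3 Ω
Branch 2 (−jX_C): Z₂ = −j27.1 Ω
Parallel: Z = Z₁Z₂/(Z₁+Z₂), |Z| = 37.0 Ω, ∠Z = -65.1°

37.0 Ω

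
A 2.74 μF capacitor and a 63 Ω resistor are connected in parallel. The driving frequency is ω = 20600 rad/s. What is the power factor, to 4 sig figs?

0.2707

X_C = 1/(ωC) = 17.72 Ω
Parallel: admittances add. Y = 1/R + jωC
Y = (0.01587 + j0.05644) S
|Y| = 0.05863 S → |Z| = 1/|Y| = 17.06 Ω, ∠Z = −∠Y = -74.29°
cos φ = cos(-74.29°) = 0.2707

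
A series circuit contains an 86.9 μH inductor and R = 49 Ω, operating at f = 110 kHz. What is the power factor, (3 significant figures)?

ω = 2πf = 691200 rad/s
X_L = ωL = 60.1 Ω
Z = 49.0 + j60.1 Ω
|Z| = √(49.0² + 60.1²) = 77.5 Ω
∠Z = arctan(60.1/49.0) = 50.8°
cos φ = cos(50.8°) = 0.632

0.632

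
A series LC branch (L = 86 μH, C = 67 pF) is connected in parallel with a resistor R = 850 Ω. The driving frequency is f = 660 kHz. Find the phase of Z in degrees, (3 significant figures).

-14.7°

ω = 2πf = 4.147e+06 rad/s
X_L = ωL = 357 Ω
X_C = 1/(ωC) = 3600 Ω
Branch 1: Z₁ = R = 850 Ω
Branch 2 (series LC): Z₂ = j(X_L − X_C) = −j3240 Ω
Parallel: Z = Z₁Z₂/(Z₁+Z₂), |Z| = 822 Ω, ∠Z = -14.7°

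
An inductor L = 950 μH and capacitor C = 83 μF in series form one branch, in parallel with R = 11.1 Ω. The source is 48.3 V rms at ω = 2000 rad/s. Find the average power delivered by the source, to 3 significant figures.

X_L = ωL = 1.90 Ω
X_C = 1/(ωC) = 6.02 Ω
Branch 1: Z₁ = R = 11.1 Ω
Branch 2 (series LC): Z₂ = j(X_L − X_C) = −j4.12 Ω
Parallel: Z = Z₁Z₂/(Z₁+Z₂), |Z| = 3.87 Ω, ∠Z = -69.6°
I = V/|Z| = 12.5 A
P = VI cos φ = 48.3 × 12.5 × cos(-69.6°) = 210 W

210 W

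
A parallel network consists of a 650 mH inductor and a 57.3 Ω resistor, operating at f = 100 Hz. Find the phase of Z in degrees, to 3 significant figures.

7.99°

ω = 2πf = 628.3 rad/s
X_L = ωL = 408 Ω
Parallel: admittances add. Y = 1/R + 1/(jωL)
Y = (0.0175 − j0.00245) S
|Y| = 0.0176 S → |Z| = 1/|Y| = 56.7 Ω, ∠Z = −∠Y = 7.99°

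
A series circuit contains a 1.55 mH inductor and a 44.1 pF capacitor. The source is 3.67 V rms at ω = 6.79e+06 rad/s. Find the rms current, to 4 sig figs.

510.8 μA

X_L = ωL = 10520 Ω
X_C = 1/(ωC) = 3340 Ω
Net reactance X = X_L − X_C = 7185 Ω
Z = j7185 Ω
|Z| = √(0² + 7185²) = 7185 Ω
I = V/|Z| = 3.67/7185 = 510.8 μA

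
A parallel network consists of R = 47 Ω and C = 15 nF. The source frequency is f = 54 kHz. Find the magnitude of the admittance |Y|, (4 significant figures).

21.88 mS

ω = 2πf = 339300 rad/s
X_C = 1/(ωC) = 196.5 Ω
Parallel: admittances add. Y = 1/R + jωC
Y = (0.02128 + j0.005089) S
|Y| = 0.02188 S → |Z| = 1/|Y| = 45.71 Ω, ∠Z = −∠Y = -13.45°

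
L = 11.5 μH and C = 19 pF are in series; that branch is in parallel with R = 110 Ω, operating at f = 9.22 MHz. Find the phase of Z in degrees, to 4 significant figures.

-24.42°

ω = 2πf = 5.793e+07 rad/s
X_L = ωL = 666.2 Ω
X_C = 1/(ωC) = 908.5 Ω
Branch 1: Z₁ = R = 110.0 Ω
Branch 2 (series LC): Z₂ = j(X_L − X_C) = −j242.3 Ω
Parallel: Z = Z₁Z₂/(Z₁+Z₂), |Z| = 100.2 Ω, ∠Z = -24.42°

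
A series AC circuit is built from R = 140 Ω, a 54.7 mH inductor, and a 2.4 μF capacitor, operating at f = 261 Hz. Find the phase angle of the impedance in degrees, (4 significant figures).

ω = 2πf = 1640 rad/s
X_L = ωL = 89.70 Ω
X_C = 1/(ωC) = 254.1 Ω
Net reactance X = X_L − X_C = -164.4 Ω
Z = 140.0 − j164.4 Ω
|Z| = √(140.0² + 164.4²) = 215.9 Ω
∠Z = arctan(-164.4/140.0) = -49.58°

-49.58°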